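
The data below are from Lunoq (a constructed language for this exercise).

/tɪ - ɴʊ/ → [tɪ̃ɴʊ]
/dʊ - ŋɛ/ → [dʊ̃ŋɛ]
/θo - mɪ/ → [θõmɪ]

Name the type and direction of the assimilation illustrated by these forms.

regressive nasality assimilation (vowel nasalisation)

The vowel /ɪ/ surfaces as nasalised [ɪ̃] next to the following nasal /ɴ/ — it has acquired the [+nasal] feature of its neighbour.
Likewise in the remaining data: /ʊ/ → [ʊ̃] before /ŋ/; /o/ → [õ] before /m/ — each time a vowel is nasalised next to a following nasal.
Because the conditioning nasal is to the right of the vowel that changes, the process is regressive (anticipatory).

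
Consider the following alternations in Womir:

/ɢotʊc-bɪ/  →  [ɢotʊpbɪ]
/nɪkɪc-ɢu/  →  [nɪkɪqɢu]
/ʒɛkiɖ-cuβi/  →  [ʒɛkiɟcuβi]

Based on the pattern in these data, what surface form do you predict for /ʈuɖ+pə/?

The data show regressive place assimilation: /c/ → [p] before /b/; /c/ → [q] before /ɢ/; /ɖ/ → [ɟ] before /c/. In each pair only place changes, matching the following consonant, while manner and voice stay constant.
The rule targets /ɖ/ (voiced retroflex stop), which sits before the trigger /p/ (bilabial).
A voiced bilabial stop is [b], so the surface segment is [b].

[ʈubpə]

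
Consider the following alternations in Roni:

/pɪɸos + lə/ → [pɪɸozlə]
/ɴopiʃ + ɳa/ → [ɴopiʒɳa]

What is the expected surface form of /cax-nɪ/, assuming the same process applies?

The data show regressive voicing assimilation: /s/ → [z] before /l/; /ʃ/ → [ʒ] before /ɳ/. In each pair only voicing changes, matching the following consonant, while place and manner stay constant.
/x/ is a voiceless velar fricative. The following trigger /n/ is voiced, so /x/ must become voiced as well.
A voiced velar fricative is [ɣ], so the surface segment is [ɣ].

[caɣnɪ]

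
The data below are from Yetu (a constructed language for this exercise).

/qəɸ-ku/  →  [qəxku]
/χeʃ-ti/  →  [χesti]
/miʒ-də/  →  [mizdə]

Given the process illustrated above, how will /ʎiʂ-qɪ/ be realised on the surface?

[ʎiχqɪ]

The data show regressive place assimilation: /ɸ/ → [x] before /k/; /ʃ/ → [s] before /t/; /ʒ/ → [z] before /d/. In each pair only place changes, matching the following consonant, while manner and voice stay constant.
The rule targets /ʂ/ (voiceless retroflex fricative), which sits before the trigger /q/ (uvular).
The voiceless uvular fricative is [χ], so /ʂ/ → [χ].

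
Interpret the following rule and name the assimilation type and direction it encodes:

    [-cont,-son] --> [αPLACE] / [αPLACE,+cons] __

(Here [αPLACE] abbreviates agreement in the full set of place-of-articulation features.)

progressive place assimilation

The rule copies the place features (abbreviated [PLACE]) from the environment onto the target, so the assimilating feature is place.
The conditioning segment sits to the left of the focus bar, meaning the trigger precedes the segment that changes — progressive assimilation.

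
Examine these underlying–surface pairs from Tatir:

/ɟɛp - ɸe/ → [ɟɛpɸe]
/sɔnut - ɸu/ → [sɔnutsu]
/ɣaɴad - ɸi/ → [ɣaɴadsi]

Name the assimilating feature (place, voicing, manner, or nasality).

place

Comparing underlying and surface forms, /ɸ/ → [s] is the alternation; the neighbouring /t/ is constant.
The change bilabial → alveolar matches the place of the preceding /t/, identifying this as place assimilation.
Checking the remaining alternation: /ɸ/ → [s] after /d/ (bilabial → alveolar, matching alveolar) — only place changes, and always toward the preceding segment.
No alternation appears in [ɟɛpɸe]: there the adjacent consonants already agree in place (/ɸ/ and /p/ are both bilabial), so this form is consistent with the same rule.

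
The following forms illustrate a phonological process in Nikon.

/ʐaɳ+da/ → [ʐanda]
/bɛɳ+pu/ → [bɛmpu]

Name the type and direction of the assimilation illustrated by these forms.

regressive place assimilation

The segment that alternates is /ɳ/, which surfaces as [n] when adjacent to /d/.
/ɳ/ is retroflex while /d/ is alveolar; the output [n] is alveolar, matching the trigger — so the feature that spreads is place.
Manner and voice are unchanged, so the assimilation is partial, not total.
Checking the remaining alternation: /ɳ/ → [m] before /p/ (retroflex → bilabial, matching bilabial) — only place changes, and always toward the following segment.
The trigger is the following segment, so the direction is regressive (anticipatory).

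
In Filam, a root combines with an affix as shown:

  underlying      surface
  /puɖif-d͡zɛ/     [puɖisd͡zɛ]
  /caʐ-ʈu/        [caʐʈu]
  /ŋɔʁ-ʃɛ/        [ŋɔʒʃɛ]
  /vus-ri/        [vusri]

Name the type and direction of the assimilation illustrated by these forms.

The segment that alternates is /f/, which surfaces as [s] when adjacent to /d͡z/.
The change labiodental → alveolar matches the place of the following /d͡z/, identifying this as place assimilation.
Manner and voice are unchanged, so the assimilation is partial, not total.
The same holds elsewhere in the data: /ʁ/ → [ʒ] before /ʃ/ (uvular → postalveolar, matching postalveolar) — only place changes, and always toward the following segment.
No alternation appears in [caʐʈu], [vusri]: there the adjacent consonants already agree in place (/ʐ/ and /ʈ/ are both retroflex; /s/ and /r/ are both alveolar), so these forms are consistent with the same rule.
The trigger is the following segment, so the direction is regressive (anticipatory).

regressive place assimilation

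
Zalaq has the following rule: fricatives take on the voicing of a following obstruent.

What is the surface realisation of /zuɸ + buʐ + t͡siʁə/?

[zuβbuʂt͡siʁə]

/ɸ/ is a voiceless bilabial fricative. The following trigger /b/ is voiced, so /ɸ/ must become voiced as well.
A voiced bilabial fricative is [β], so the surface segment is [β].
At the second juncture, /ʐ/ likewise becomes [ʂ] adjacent to /t͡s/.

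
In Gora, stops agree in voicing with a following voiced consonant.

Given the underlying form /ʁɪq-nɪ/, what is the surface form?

[ʁɪɢnɪ]

The rule targets /q/ (voiceless uvular stop), which sits before the trigger /n/ (voiced).
A voiced uvular stop is [ɢ], so the surface segment is [ɢ].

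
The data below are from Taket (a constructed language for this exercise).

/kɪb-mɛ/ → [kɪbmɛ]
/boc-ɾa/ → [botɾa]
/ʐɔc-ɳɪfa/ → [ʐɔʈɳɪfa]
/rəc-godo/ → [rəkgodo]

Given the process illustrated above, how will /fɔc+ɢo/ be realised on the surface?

The data show regressive place assimilation: /c/ → [t] before /ɾ/; /c/ → [ʈ] before /ɳ/; /c/ → [k] before /g/. In each pair only place changes, matching the following consonant, while manner and voice stay constant.
No alternation appears in [kɪbmɛ]: there the adjacent consonants already agree in place (/b/ and /m/ are both bilabial), so this form is consistent with the same rule.
/c/ is a voiceless palatal stop. The following trigger /ɢ/ is uvular, so /c/ must become uvular as well.
The voiceless uvular stop is [q], so /c/ → [q].

[fɔqɢo]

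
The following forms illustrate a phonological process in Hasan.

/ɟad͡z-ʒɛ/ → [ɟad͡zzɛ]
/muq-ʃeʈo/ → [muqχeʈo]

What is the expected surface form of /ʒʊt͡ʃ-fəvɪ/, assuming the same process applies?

[ʒʊt͡ʃʃəvɪ]

The data show progressive place assimilation: /ʒ/ → [z] after /d͡z/; /ʃ/ → [χ] after /q/. In each pair only place changes, matching the preceding consonant, while manner and voice stay constant.
/f/ is a voiceless labiodental fricative. The preceding trigger /t͡ʃ/ is postalveolar, so /f/ must become postalveolar as well.
The voiceless postalveolar fricative is [ʃ], so /f/ → [ʃ].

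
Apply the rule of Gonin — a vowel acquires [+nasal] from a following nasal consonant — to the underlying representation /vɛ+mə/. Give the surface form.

The vowel /ɛ/ is adjacent to the following nasal /m/, so it acquires [+nasal] and surfaces as [ɛ̃].

[vɛ̃mə]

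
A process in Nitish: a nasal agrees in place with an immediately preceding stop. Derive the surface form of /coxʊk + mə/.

The rule targets /m/ (voiced bilabial nasal), which sits after the trigger /k/ (velar).
A voiced velar nasal is [ŋ], so the surface segment is [ŋ].

[coxʊkŋə]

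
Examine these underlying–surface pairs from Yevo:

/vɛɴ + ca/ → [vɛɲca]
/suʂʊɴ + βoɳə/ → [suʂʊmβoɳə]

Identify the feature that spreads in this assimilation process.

place

The segment that alternates is /ɴ/, which surfaces as [ɲ] when adjacent to /c/.
/ɴ/ is uvular while /c/ is palatal; the output [ɲ] is palatal, matching the trigger — so the feature that spreads is place.
Checking the remaining alternation: /ɴ/ → [m] before /β/ (uvular → bilabial, matching bilabial) — only place changes, and always toward the following segment.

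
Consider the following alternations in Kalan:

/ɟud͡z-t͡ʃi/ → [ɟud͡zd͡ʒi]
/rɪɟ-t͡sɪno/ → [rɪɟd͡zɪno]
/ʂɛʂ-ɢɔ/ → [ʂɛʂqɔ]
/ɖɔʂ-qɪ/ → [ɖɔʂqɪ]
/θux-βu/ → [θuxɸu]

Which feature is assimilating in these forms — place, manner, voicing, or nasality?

voicing

The segment that alternates is /t͡ʃ/, which surfaces as [d͡ʒ] when adjacent to /d͡z/.
The change voiceless → voiced matches the voicing of the preceding /d͡z/, identifying this as voicing assimilation.
The same holds elsewhere in the data: /t͡s/ → [d͡z] after /ɟ/ (voiceless → voiced, matching voiced); /ɢ/ → [q] after /ʂ/ (voiced → voiceless, matching voiceless); /β/ → [ɸ] after /x/ (voiced → voiceless, matching voiceless) — only voicing changes, and always toward the preceding segment.
No alternation appears in [ɖɔʂqɪ]: there the adjacent consonants already agree in voicing (/q/ and /ʂ/ are both voiceless), so this form is consistent with the same rule.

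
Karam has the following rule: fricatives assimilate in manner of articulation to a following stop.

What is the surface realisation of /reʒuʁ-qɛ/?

/ʁ/ is a voiced uvular fricative. The following trigger /q/ is a stop, so /ʁ/ must become a stop as well.
A voiced uvular stop is [ɢ], so the surface segment is [ɢ].

[reʒuɢqɛ]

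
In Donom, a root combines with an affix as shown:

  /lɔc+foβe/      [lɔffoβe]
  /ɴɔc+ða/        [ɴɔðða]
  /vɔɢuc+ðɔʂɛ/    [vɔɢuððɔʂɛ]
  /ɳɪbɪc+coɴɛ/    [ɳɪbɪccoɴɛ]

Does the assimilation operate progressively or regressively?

regressive

Underlying /c/ is realised as [f] next to /f/; /f/ itself does not change.
The output [f] is identical to the trigger /f/ — every feature (place, manner, voicing) has been copied — so this is total assimilation.
The other form behaves the same way: /c/ → [ð] before /ð/ — in each case the output is a copy of the following consonant.
In [ɳɪbɪccoɴɛ] the two consonants at the boundary are already identical (/c/ + /c/), so the rule applies vacuously and nothing changes.
The trigger is the following segment, so the direction is regressive (anticipatory).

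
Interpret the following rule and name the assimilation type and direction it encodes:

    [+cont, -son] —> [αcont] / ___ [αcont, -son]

regressive manner assimilation

The rule copies [cont] (continuancy) from the environment onto the target fricatives; since [±cont] encodes the stop/fricative manner contrast, the assimilating dimension is manner.
Since the environment is written after the underscore, the trigger follows the target; the direction is regressive.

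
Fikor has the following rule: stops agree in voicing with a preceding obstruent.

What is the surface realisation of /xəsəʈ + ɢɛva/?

/ɢ/ is a voiced uvular stop. The preceding trigger /ʈ/ is voiceless, so /ɢ/ must become voiceless as well.
Changing only its voicing to voiceless gives [q] — the voiceless uvular stop.

[xəsəʈqɛva]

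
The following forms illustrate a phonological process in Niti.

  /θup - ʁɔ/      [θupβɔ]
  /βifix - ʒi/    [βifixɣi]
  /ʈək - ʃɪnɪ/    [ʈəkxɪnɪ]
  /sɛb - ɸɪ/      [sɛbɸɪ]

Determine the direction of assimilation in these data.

progressive

Comparing underlying and surface forms, /ʁ/ → [β] is the alternation; the neighbouring /p/ is constant.
/ʁ/ is uvular while /p/ is bilabial; the output [β] is bilabial, matching the trigger — so the feature that spreads is place.
Checking the remaining alternations: /ʒ/ → [ɣ] after /x/ (postalveolar → velar, matching velar); /ʃ/ → [x] after /k/ (postalveolar → velar, matching velar) — only place changes, and always toward the preceding segment.
No alternation appears in [sɛbɸɪ]: there the adjacent consonants already agree in place (/ɸ/ and /b/ are both bilabial), so this form is consistent with the same rule.
The trigger is the preceding segment, so the direction is progressive (perseverative).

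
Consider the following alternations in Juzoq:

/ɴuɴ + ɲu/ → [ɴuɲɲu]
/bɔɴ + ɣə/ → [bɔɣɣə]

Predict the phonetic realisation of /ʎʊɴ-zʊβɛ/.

The data show regressive total assimilation (/ɴ/ → [ɲ] before /ɲ/; /ɴ/ → [ɣ] before /ɣ/): in every case the target segment becomes identical to its following neighbour, copying more than a single feature.
/ɴ/ is the segment targeted by the rule; it sits immediately before /z/, so it assimilates completely and surfaces as [z].

[ʎʊzzʊβɛ]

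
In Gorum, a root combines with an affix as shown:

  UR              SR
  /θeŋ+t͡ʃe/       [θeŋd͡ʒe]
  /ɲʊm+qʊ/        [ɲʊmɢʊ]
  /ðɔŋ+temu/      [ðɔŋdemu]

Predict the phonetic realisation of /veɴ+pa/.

[veɴba]

The data show progressive voicing assimilation: /t͡ʃ/ → [d͡ʒ] after /ŋ/; /q/ → [ɢ] after /m/; /t/ → [d] after /ŋ/. In each pair only voicing changes, matching the preceding consonant, while place and manner stay constant.
The rule targets /p/ (voiceless bilabial stop), which sits after the trigger /ɴ/ (voiced).
The voiced bilabial stop is [b], so /p/ → [b].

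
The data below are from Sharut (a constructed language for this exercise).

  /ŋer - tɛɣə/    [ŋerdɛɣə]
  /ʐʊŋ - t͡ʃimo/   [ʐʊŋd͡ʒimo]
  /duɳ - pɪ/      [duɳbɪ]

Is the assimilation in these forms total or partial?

partial assimilation

Comparing underlying and surface forms, /t/ → [d] is the alternation; the neighbouring /r/ is constant.
/t/ is voiceless while /r/ is voiced; the output [d] is voiced, matching the trigger — so the feature that spreads is voicing.
Place and manner are unchanged, so the assimilation is partial, not total.
The same holds elsewhere in the data: /t͡ʃ/ → [d͡ʒ] after /ŋ/ (voiceless → voiced, matching voiced); /p/ → [b] after /ɳ/ (voiceless → voiced, matching voiced) — only voicing changes, and always toward the preceding segment.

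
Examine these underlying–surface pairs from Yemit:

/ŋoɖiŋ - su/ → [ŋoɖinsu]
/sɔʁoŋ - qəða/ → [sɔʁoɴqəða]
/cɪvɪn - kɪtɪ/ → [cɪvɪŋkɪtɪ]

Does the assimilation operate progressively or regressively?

regressive

The segment that alternates is /ŋ/, which surfaces as [n] when adjacent to /s/.
The change velar → alveolar matches the place of the following /s/, identifying this as place assimilation.
The same holds elsewhere in the data: /ŋ/ → [ɴ] before /q/ (velar → uvular, matching uvular); /n/ → [ŋ] before /k/ (alveolar → velar, matching velar) — only place changes, and always toward the following segment.
Since the segment that changes precedes the conditioning segment, the assimilation is regressive.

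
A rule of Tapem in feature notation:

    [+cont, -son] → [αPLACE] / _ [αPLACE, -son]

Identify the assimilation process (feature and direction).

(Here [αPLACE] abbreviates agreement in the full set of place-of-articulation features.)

The shared variable α links the value of the place features (abbreviated [PLACE]) on the target to the same value on the neighbouring segment, so place is the feature that assimilates.
The conditioning segment sits to the right of the focus bar, meaning the trigger follows the segment that changes — regressive assimilation.

regressive place assimilation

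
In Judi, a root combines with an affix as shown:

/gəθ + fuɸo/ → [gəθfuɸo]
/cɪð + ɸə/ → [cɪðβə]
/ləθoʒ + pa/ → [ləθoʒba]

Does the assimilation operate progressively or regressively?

The segment that alternates is /ɸ/, which surfaces as [β] when adjacent to /ð/.
/ɸ/ is voiceless while /ð/ is voiced; the output [β] is voiced, matching the trigger — so the feature that spreads is voicing.
The same holds elsewhere in the data: /p/ → [b] after /ʒ/ (voiceless → voiced, matching voiced) — only voicing changes, and always toward the preceding segment.
Nothing changes in [gəθfuɸo]: there the adjacent consonants already agree in voicing (/f/ and /θ/ are both voiceless), so this form is consistent with the same rule.
Since the segment that changes follows the conditioning segment, the assimilation is progressive.

progressive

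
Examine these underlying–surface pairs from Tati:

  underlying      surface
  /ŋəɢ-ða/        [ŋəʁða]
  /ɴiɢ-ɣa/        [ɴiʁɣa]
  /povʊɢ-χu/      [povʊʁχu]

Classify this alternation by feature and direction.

regressive manner assimilation

Underlying /ɢ/ is realised as [ʁ] next to /ð/; /ð/ itself does not change.
The change stop → fricative matches the manner of the following /ð/, identifying this as manner assimilation.
Place and voice are unchanged, so the assimilation is partial, not total.
Checking the remaining alternations: /ɢ/ → [ʁ] before /ɣ/ (stop → fricative, matching a fricative); /ɢ/ → [ʁ] before /χ/ (stop → fricative, matching a fricative) — only manner changes, and always toward the following segment.
The trigger is the following segment, so the direction is regressive (anticipatory).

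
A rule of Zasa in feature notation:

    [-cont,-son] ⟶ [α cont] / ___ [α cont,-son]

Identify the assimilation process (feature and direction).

The rule copies [cont] (continuancy) from the environment onto the target stops; since [±cont] encodes the stop/fricative manner contrast, the assimilating dimension is manner.
Since the environment is written after the underscore, the trigger follows the target; the direction is regressive.

regressive manner assimilation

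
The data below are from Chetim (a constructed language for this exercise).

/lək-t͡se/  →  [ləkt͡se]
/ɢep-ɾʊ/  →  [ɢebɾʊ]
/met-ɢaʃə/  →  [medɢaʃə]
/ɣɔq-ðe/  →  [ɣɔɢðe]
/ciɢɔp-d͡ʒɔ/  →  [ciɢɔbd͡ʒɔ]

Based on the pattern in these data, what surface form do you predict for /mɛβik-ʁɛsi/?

[mɛβigʁɛsi]

The data show regressive voicing assimilation: /p/ → [b] before /ɾ/; /t/ → [d] before /ɢ/; /q/ → [ɢ] before /ð/; /p/ → [b] before /d͡ʒ/. In each pair only voicing changes, matching the following consonant, while place and manner stay constant.
No alternation appears in [ləkt͡se]: there the adjacent consonants already agree in voicing (/k/ and /t͡s/ are both voiceless), so this form is consistent with the same rule.
/k/ is a voiceless velar stop. The following trigger /ʁ/ is voiced, so /k/ must become voiced as well.
A voiced velar stop is [g], so the surface segment is [g].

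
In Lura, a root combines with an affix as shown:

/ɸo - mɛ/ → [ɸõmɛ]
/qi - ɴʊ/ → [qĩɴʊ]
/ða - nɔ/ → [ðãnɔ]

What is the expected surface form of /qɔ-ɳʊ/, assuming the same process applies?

[qɔ̃ɳʊ]

The data show regressive nasality assimilation (vowel nasalisation): /o/ → [õ] before /m/; /i/ → [ĩ] before /ɴ/; /a/ → [ã] before /n/ — a vowel is nasalised by an immediately following nasal consonant.
The vowel /ɔ/ is adjacent to the following nasal /ɳ/, so it acquires [+nasal] and surfaces as [ɔ̃].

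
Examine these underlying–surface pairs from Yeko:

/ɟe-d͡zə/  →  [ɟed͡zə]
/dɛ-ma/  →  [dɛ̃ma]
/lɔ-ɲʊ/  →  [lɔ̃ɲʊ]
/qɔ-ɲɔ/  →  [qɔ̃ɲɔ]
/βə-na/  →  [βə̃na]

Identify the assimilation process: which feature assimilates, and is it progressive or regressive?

regressive nasality assimilation (vowel nasalisation)

The vowel /ɛ/ surfaces as nasalised [ɛ̃] next to the following nasal /m/ — it has acquired the [+nasal] feature of its neighbour.
Likewise in the remaining data: /ɔ/ → [ɔ̃] before /ɲ/; /ə/ → [ə̃] before /n/ — each time a vowel is nasalised next to a following nasal.
No change occurs in [ɟed͡zə] because the vowel at the boundary is adjacent to an oral consonant, not a nasal (/e/ next to /d͡z/).
Because the conditioning nasal is to the right of the vowel that changes, the process is regressive (anticipatory).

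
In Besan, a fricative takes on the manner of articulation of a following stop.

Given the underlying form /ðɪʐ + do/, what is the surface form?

/ʐ/ is a voiced retroflex fricative. The following trigger /d/ is a stop, so /ʐ/ must become a stop as well.
Changing only its manner to stop gives [ɖ] — the voiced retroflex stop.

[ðɪɖdo]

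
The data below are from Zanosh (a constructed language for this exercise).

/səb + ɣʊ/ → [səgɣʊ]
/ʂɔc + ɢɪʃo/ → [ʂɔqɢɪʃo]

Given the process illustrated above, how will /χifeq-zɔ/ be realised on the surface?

[χifetzɔ]

The data show regressive place assimilation: /b/ → [g] before /ɣ/; /c/ → [q] before /ɢ/. In each pair only place changes, matching the following consonant, while manner and voice stay constant.
The rule targets /q/ (voiceless uvular stop), which sits before the trigger /z/ (alveolar).
Changing only its place to alveolar gives [t] — the voiceless alveolar stop.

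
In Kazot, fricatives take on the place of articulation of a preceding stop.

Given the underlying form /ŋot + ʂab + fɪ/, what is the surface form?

/ʂ/ is a voiceless retroflex fricative. The preceding trigger /t/ is alveolar, so /ʂ/ must become alveolar as well.
Changing only its place to alveolar gives [s] — the voiceless alveolar fricative.
At the second juncture, /f/ likewise becomes [ɸ] adjacent to /b/.

[ŋotsabɸɪ]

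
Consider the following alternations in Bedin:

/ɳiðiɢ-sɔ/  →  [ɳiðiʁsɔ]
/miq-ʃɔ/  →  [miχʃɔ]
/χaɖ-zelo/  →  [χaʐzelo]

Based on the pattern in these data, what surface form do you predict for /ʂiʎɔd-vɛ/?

[ʂiʎɔzvɛ]

The data show regressive manner assimilation: /ɢ/ → [ʁ] before /s/; /q/ → [χ] before /ʃ/; /ɖ/ → [ʐ] before /z/. In each pair only manner changes, matching the following consonant, while place and voice stay constant.
/d/ is a voiced alveolar stop. The following trigger /v/ is a fricative, so /d/ must become a fricative as well.
The voiced alveolar fricative is [z], so /d/ → [z].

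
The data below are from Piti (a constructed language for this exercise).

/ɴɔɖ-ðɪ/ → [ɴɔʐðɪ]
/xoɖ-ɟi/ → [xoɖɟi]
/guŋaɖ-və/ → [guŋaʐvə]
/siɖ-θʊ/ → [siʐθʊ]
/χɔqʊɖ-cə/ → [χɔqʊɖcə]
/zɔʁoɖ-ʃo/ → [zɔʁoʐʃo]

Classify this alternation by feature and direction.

regressive manner assimilation

Comparing underlying and surface forms, /ɖ/ → [ʐ] is the alternation; the neighbouring /ð/ is constant.
The change stop → fricative matches the manner of the following /ð/, identifying this as manner assimilation.
Place and voice are unchanged, so the assimilation is partial, not total.
The other alternating forms pattern the same way: /ɖ/ → [ʐ] before /v/ (stop → fricative, matching a fricative); /ɖ/ → [ʐ] before /θ/ (stop → fricative, matching a fricative); /ɖ/ → [ʐ] before /ʃ/ (stop → fricative, matching a fricative) — only manner changes, and always toward the following segment.
No alternation appears in [xoɖɟi], [χɔqʊɖcə]: there the adjacent consonants already agree in manner (/ɖ/ and /ɟ/ are both stops; /ɖ/ and /c/ are both stops), so these forms are consistent with the same rule.
The trigger is the following segment, so the direction is regressive (anticipatory).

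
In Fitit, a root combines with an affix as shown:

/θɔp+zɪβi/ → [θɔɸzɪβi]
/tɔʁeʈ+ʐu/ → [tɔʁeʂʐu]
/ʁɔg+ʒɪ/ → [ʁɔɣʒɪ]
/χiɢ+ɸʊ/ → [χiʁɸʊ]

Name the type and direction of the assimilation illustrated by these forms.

Underlying /p/ is realised as [ɸ] next to /z/; /z/ itself does not change.
The change stop → fricative matches the manner of the following /z/, identifying this as manner assimilation.
Place and voice are unchanged, so the assimilation is partial, not total.
The other alternating forms pattern the same way: /ʈ/ → [ʂ] before /ʐ/ (stop → fricative, matching a fricative); /g/ → [ɣ] before /ʒ/ (stop → fricative, matching a fricative); /ɢ/ → [ʁ] before /ɸ/ (stop → fricative, matching a fricative) — only manner changes, and always toward the following segment.
Since the segment that changes precedes the conditioning segment, the assimilation is regressive.

regressive manner assimilation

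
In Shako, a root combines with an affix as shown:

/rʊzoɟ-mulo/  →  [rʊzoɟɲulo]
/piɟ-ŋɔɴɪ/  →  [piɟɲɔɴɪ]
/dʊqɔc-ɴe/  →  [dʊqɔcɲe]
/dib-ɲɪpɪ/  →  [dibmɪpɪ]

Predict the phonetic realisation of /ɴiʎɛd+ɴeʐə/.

The data show progressive place assimilation: /m/ → [ɲ] after /ɟ/; /ŋ/ → [ɲ] after /ɟ/; /ɴ/ → [ɲ] after /c/; /ɲ/ → [m] after /b/. In each pair only place changes, matching the preceding consonant, while manner and voice stay constant.
The rule targets /ɴ/ (voiced uvular nasal), which sits after the trigger /d/ (alveolar).
A voiced alveolar nasal is [n], so the surface segment is [n].

[ɴiʎɛdneʐə]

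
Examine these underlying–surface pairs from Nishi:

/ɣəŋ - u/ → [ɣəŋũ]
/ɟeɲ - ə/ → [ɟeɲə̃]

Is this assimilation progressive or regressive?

The vowel /u/ surfaces as nasalised [ũ] next to the preceding nasal /ŋ/ — it has acquired the [+nasal] feature of its neighbour.
The other form shows the same pattern: /ə/ → [ə̃] after /ɲ/ — each time a vowel is nasalised next to a preceding nasal.
Because the conditioning nasal is to the left of the vowel that changes, the process is progressive (perseverative).

progressive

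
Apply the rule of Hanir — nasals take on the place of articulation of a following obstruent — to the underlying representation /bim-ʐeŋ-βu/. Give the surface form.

/m/ is a voiced bilabial nasal. The following trigger /ʐ/ is retroflex, so /m/ must become retroflex as well.
The voiced retroflex nasal is [ɳ], so /m/ → [ɳ].
At the second juncture, /ŋ/ likewise becomes [m] adjacent to /β/.

[biɳʐemβu]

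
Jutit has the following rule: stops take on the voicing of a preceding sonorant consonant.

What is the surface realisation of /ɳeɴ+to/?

The rule targets /t/ (voiceless alveolar stop), which sits after the trigger /ɴ/ (voiced).
A voiced alveolar stop is [d], so the surface segment is [d].

[ɳeɴdo]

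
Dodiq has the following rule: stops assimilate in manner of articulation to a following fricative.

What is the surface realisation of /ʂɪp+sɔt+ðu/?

/p/ is a voiceless bilabial stop. The following trigger /s/ is a fricative, so /p/ must become a fricative as well.
A voiceless bilabial fricative is [ɸ], so the surface segment is [ɸ].
At the second juncture, /t/ likewise becomes [s] adjacent to /ð/.

[ʂɪɸsɔsðu]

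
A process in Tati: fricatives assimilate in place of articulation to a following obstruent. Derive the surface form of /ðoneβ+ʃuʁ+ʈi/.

The rule targets /β/ (voiced bilabial fricative), which sits before the trigger /ʃ/ (postalveolar).
Changing only its place to postalveolar gives [ʒ] — the voiced postalveolar fricative.
At the second juncture, /ʁ/ likewise becomes [ʐ] adjacent to /ʈ/.

[ðoneʒʃuʐʈi]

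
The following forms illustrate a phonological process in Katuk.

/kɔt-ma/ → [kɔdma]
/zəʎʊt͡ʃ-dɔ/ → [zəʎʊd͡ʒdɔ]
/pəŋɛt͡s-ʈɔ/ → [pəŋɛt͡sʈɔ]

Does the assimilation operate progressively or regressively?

regressive

Underlying /t/ is realised as [d] next to /m/; /m/ itself does not change.
/t/ is voiceless while /m/ is voiced; the output [d] is voiced, matching the trigger — so the feature that spreads is voicing.
Checking the remaining alternation: /t͡ʃ/ → [d͡ʒ] before /d/ (voiceless → voiced, matching voiced) — only voicing changes, and always toward the following segment.
Nothing changes in [pəŋɛt͡sʈɔ]: there the adjacent consonants already agree in voicing (/t͡s/ and /ʈ/ are both voiceless), so this form is consistent with the same rule.
The trigger is the following segment, so the direction is regressive (anticipatory).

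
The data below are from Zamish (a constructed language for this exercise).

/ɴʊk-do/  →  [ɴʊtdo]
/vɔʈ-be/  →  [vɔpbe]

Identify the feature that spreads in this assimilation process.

The segment that alternates is /k/, which surfaces as [t] when adjacent to /d/.
The change velar → alveolar matches the place of the following /d/, identifying this as place assimilation.
Checking the remaining alternation: /ʈ/ → [p] before /b/ (retroflex → bilabial, matching bilabial) — only place changes, and always toward the following segment.

place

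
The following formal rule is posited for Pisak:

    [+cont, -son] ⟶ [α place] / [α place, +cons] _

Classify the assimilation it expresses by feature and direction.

progressive place assimilation

The shared variable α links the value of the place features (abbreviated [place]) on the target to the same value on the neighbouring segment, so place is the feature that assimilates.
The conditioning segment sits to the left of the focus bar, meaning the trigger precedes the segment that changes — progressive assimilation.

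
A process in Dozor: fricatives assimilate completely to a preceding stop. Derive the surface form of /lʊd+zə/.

/z/ is the segment targeted by the rule; it sits immediately after /d/, so it assimilates completely and surfaces as [d].

[lʊddə]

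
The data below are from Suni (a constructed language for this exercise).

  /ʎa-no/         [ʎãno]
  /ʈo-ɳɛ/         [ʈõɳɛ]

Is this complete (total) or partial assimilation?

partial assimilation

The vowel /a/ surfaces as nasalised [ã] next to the following nasal /n/ — it has acquired the [+nasal] feature of its neighbour.
The other form shows the same pattern: /o/ → [õ] before /ɳ/ — each time a vowel is nasalised next to a following nasal.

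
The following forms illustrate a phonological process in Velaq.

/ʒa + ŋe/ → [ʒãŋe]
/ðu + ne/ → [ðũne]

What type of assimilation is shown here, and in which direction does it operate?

regressive nasality assimilation (vowel nasalisation)

The vowel /a/ surfaces as nasalised [ã] next to the following nasal /ŋ/ — it has acquired the [+nasal] feature of its neighbour.
The other form shows the same pattern: /u/ → [ũ] before /n/ — each time a vowel is nasalised next to a following nasal.
Because the conditioning nasal is to the right of the vowel that changes, the process is regressive (anticipatory).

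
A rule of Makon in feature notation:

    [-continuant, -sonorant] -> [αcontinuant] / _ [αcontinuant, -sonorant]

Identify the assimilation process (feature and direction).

The rule copies [continuant] (continuancy) from the environment onto the target stops; since [±continuant] encodes the stop/fricative manner contrast, the assimilating dimension is manner.
Since the environment is written after the underscore, the trigger follows the target; the direction is regressive.

regressive manner assimilation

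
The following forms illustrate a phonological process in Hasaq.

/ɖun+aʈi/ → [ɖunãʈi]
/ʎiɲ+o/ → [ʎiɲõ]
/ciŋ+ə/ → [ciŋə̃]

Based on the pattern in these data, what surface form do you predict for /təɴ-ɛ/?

The data show progressive nasality assimilation (vowel nasalisation): /a/ → [ã] after /n/; /o/ → [õ] after /ɲ/; /ə/ → [ə̃] after /ŋ/ — a vowel is nasalised by an immediately preceding nasal consonant.
/ɛ/ sits next to the nasal /ɴ/ and is therefore nasalised to [ɛ̃].

[təɴɛ̃]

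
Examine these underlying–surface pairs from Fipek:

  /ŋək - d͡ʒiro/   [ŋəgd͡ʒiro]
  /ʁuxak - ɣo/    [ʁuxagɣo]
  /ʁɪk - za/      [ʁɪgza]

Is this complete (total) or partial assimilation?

Comparing underlying and surface forms, /k/ → [g] is the alternation; the neighbouring /d͡ʒ/ is constant.
/k/ is voiceless while /d͡ʒ/ is voiced; the output [g] is voiced, matching the trigger — so the feature that spreads is voicing.
Place and manner are unchanged, so the assimilation is partial, not total.
The other alternating forms pattern the same way: /k/ → [g] before /ɣ/ (voiceless → voiced, matching voiced); /k/ → [g] before /z/ (voiceless → voiced, matching voiced) — only voicing changes, and always toward the following segment.

partial assimilation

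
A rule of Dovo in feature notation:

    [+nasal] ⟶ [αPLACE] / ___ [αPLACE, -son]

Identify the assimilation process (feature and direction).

regressive place assimilation

The shared variable α links the value of the place features (abbreviated [PLACE]) on the target to the same value on the neighbouring segment, so place is the feature that assimilates.
Since the environment is written after the underscore, the trigger follows the target; the direction is regressive.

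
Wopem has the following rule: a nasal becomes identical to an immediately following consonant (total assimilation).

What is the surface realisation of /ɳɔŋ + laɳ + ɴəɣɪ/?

/ŋ/ is the segment targeted by the rule; it sits immediately before /l/, so it assimilates completely and surfaces as [l].
The same rule applies at the second boundary: /ɳ/ → [ɴ] next to /ɴ/.

[ɳɔllaɴɴəɣɪ]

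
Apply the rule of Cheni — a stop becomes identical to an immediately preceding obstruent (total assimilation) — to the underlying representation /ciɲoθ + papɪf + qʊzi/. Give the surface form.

[ciɲoθθapɪffʊzi]

/p/ is the segment targeted by the rule; it sits immediately after /θ/, so it assimilates completely and surfaces as [θ].
The same rule applies at the second boundary: /q/ → [f] next to /f/.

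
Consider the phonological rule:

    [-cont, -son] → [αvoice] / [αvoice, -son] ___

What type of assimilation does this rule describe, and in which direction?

progressive voicing assimilation

The rule copies [voice] from the environment onto the target, so the assimilating feature is voicing.
The conditioning segment sits to the left of the focus bar, meaning the trigger precedes the segment that changes — progressive assimilation.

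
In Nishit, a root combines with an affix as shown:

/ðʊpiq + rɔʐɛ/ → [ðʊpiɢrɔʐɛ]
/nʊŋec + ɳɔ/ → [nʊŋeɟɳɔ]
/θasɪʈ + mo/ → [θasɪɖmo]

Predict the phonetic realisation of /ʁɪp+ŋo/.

[ʁɪbŋo]

The data show regressive voicing assimilation: /q/ → [ɢ] before /r/; /c/ → [ɟ] before /ɳ/; /ʈ/ → [ɖ] before /m/. In each pair only voicing changes, matching the following consonant, while place and manner stay constant.
/p/ is a voiceless bilabial stop. The following trigger /ŋ/ is voiced, so /p/ must become voiced as well.
Changing only its voicing to voiced gives [b] — the voiced bilabial stop.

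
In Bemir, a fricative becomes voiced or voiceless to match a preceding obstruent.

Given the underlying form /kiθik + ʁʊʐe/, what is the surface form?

[kiθikχʊʐe]

/ʁ/ is a voiced uvular fricative. The preceding trigger /k/ is voiceless, so /ʁ/ must become voiceless as well.
The voiceless uvular fricative is [χ], so /ʁ/ → [χ].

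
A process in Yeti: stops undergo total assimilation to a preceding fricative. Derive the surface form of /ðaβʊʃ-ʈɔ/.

[ðaβʊʃʃɔ]

/ʈ/ is the segment targeted by the rule; it sits immediately after /ʃ/, so it assimilates completely and surfaces as [ʃ].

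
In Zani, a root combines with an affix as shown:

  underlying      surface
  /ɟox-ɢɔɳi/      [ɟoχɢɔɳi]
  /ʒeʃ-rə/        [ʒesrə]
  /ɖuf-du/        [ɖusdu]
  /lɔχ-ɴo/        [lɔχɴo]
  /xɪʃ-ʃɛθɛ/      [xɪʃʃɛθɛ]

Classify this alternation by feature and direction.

regressive place assimilation

Comparing underlying and surface forms, /x/ → [χ] is the alternation; the neighbouring /ɢ/ is constant.
/x/ is velar while /ɢ/ is uvular; the output [χ] is uvular, matching the trigger — so the feature that spreads is place.
Manner and voice are unchanged, so the assimilation is partial, not total.
Checking the remaining alternations: /ʃ/ → [s] before /r/ (postalveolar → alveolar, matching alveolar); /f/ → [s] before /d/ (labiodental → alveolar, matching alveolar) — only place changes, and always toward the following segment.
No alternation appears in [lɔχɴo], [xɪʃʃɛθɛ]: there the adjacent consonants already agree in place (/χ/ and /ɴ/ are both uvular; /ʃ/ and /ʃ/ are both postalveolar), so these forms are consistent with the same rule.
The trigger is the following segment, so the direction is regressive (anticipatory).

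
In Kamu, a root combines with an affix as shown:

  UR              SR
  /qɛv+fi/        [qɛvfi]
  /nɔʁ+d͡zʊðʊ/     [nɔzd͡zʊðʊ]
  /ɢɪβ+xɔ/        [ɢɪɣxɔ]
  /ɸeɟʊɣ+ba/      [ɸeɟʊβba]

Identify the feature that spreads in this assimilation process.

place

Underlying /ʁ/ is realised as [z] next to /d͡z/; /d͡z/ itself does not change.
/ʁ/ is uvular while /d͡z/ is alveolar; the output [z] is alveolar, matching the trigger — so the feature that spreads is place.
The other alternating forms pattern the same way: /β/ → [ɣ] before /x/ (bilabial → velar, matching velar); /ɣ/ → [β] before /b/ (velar → bilabial, matching bilabial) — only place changes, and always toward the following segment.
Nothing changes in [qɛvfi]: there the adjacent consonants already agree in place (/v/ and /f/ are both labiodental), so this form is consistent with the same rule.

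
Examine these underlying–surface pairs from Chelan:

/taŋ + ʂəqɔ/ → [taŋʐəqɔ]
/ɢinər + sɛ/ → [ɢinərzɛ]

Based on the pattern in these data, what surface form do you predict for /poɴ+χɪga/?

The data show progressive voicing assimilation: /ʂ/ → [ʐ] after /ŋ/; /s/ → [z] after /r/. In each pair only voicing changes, matching the preceding consonant, while place and manner stay constant.
The rule targets /χ/ (voiceless uvular fricative), which sits after the trigger /ɴ/ (voiced).
A voiced uvular fricative is [ʁ], so the surface segment is [ʁ].

[poɴʁɪga]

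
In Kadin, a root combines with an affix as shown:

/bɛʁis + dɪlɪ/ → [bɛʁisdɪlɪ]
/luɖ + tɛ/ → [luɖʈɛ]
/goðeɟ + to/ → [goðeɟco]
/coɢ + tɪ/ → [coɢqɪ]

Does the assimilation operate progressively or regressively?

Comparing underlying and surface forms, /t/ → [ʈ] is the alternation; the neighbouring /ɖ/ is constant.
The change alveolar → retroflex matches the place of the preceding /ɖ/, identifying this as place assimilation.
Checking the remaining alternations: /t/ → [c] after /ɟ/ (alveolar → palatal, matching palatal); /t/ → [q] after /ɢ/ (alveolar → uvular, matching uvular) — only place changes, and always toward the preceding segment.
Nothing changes in [bɛʁisdɪlɪ]: there the adjacent consonants already agree in place (/d/ and /s/ are both alveolar), so this form is consistent with the same rule.
The trigger is the preceding segment, so the direction is progressive (perseverative).

progressive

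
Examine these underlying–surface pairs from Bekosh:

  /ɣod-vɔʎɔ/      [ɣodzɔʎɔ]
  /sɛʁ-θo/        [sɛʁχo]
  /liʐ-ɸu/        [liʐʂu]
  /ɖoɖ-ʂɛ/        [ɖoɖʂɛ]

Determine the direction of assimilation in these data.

progressive

The segment that alternates is /v/, which surfaces as [z] when adjacent to /d/.
/v/ is labiodental while /d/ is alveolar; the output [z] is alveolar, matching the trigger — so the feature that spreads is place.
The other alternating forms pattern the same way: /θ/ → [χ] after /ʁ/ (dental → uvular, matching uvular); /ɸ/ → [ʂ] after /ʐ/ (bilabial → retroflex, matching retroflex) — only place changes, and always toward the preceding segment.
No alternation appears in [ɖoɖʂɛ]: there the adjacent consonants already agree in place (/ʂ/ and /ɖ/ are both retroflex), so this form is consistent with the same rule.
The trigger is the preceding segment, so the direction is progressive (perseverative).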